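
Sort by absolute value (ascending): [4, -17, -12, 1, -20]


Compute absolute values:
  |4| = 4
  |-17| = 17
  |-12| = 12
  |1| = 1
  |-20| = 20
Absolute values in increasing order: 1 < 4 < 12 < 17 < 20
Listing the original numbers in that order gives the answer.
Final answer: [1, 4, -12, -17, -20]


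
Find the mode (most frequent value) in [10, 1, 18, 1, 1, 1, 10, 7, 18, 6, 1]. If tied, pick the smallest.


Count the frequency of each value:
  1 appears 5 time(s)
  6 appears 1 time(s)
  7 appears 1 time(s)
  10 appears 2 time(s)
  18 appears 2 time(s)
Maximum frequency is 5.
Only 1 reaches that frequency, so it is the mode.
Final answer: 1


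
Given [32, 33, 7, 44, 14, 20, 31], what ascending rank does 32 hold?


Sort ascending: [7, 14, 20, 31, 32, 33, 44]
Find 32 in the sorted list.
32 is at position 5 (1-indexed).
Final answer: 5


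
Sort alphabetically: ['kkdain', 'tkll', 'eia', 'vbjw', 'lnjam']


Compare strings character by character (the first differing letter decides):
  'eia' < 'kkdain' since 'e' < 'k' at position 1
  'kkdain' < 'lnjam' since 'k' < 'l' at position 1
  'lnjam' < 'tkll' since 'l' < 't' at position 1
  'tkll' < 'vbjw' since 't' < 'v' at position 1
Chaining these comparisons gives the alphabetical order.
Final answer: ['eia', 'kkdain', 'lnjam', 'tkll', 'vbjw']


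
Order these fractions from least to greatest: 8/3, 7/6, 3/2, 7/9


Convert to decimal for comparison:
  8/3 = 2.6667
  7/6 = 1.1667
  3/2 = 1.5
  7/9 = 0.7778
Decimals in increasing order: 0.7778 < 1.1667 < 1.5 < 2.6667
Writing each back as its fraction gives the sorted order.
Final answer: 7/9, 7/6, 3/2, 8/3


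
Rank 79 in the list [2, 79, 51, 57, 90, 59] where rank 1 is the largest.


Sort descending: [90, 79, 59, 57, 51, 2]
Find 79 in the sorted list.
79 is at position 2.
Final answer: 2


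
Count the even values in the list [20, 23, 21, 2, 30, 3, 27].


Check each element:
  20 is even
  23 is odd
  21 is odd
  2 is even
  30 is even
  3 is odd
  27 is odd
Evens: [20, 2, 30]
Count of evens = 3
Final answer: 3


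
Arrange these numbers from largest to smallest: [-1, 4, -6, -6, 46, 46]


Original list: [-1, 4, -6, -6, 46, 46]
Repeatedly take the largest remaining element:
  Remaining [-1, 4, -6, -6, 46, 46] -> largest is 46
  Remaining [-1, 4, -6, -6, 46] -> largest is 46
  Remaining [-1, 4, -6, -6] -> largest is 4
  Remaining [-1, -6, -6] -> largest is -1
  Remaining [-6, -6] -> largest is -6
  Remaining [-6] -> largest is -6
Collecting the picks in order gives the descending list.
Final answer: [46, 46, 4, -1, -6, -6]


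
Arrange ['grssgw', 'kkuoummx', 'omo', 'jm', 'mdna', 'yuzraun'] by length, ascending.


Compute lengths:
  'grssgw' has length 6
  'kkuoummx' has length 8
  'omo' has length 3
  'jm' has length 2
  'mdna' has length 4
  'yuzraun' has length 7
Lengths in increasing order: 2 < 3 < 4 < 6 < 7 < 8
Listing the words in that order gives the answer.
Final answer: ['jm', 'omo', 'mdna', 'grssgw', 'yuzraun', 'kkuoummx']


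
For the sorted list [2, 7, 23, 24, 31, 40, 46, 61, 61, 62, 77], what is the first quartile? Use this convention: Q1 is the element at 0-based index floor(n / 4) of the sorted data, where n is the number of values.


The list has n = 11 elements.
Q1 index = floor(11 / 4) = floor(2.75) = 2
Counting from index 0 in the sorted data, the element at index 2 is 23.
Final answer: 23


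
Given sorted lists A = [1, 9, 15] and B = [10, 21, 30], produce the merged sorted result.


List A: [1, 9, 15]
List B: [10, 21, 30]
Repeatedly compare the front elements and take the smaller:
  1 vs 10 -> take 1
  9 vs 10 -> take 9
  15 vs 10 -> take 10
  15 vs 21 -> take 15
  A is exhausted; append the rest of B: [21, 30]
Final answer: [1, 9, 10, 15, 21, 30]


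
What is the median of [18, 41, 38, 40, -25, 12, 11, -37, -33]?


First, sort the list: [-37, -33, -25, 11, 12, 18, 38, 40, 41]
The list has 9 elements (odd count).
The middle index is 4 (0-based), and the element there is 12.
Final answer: 12


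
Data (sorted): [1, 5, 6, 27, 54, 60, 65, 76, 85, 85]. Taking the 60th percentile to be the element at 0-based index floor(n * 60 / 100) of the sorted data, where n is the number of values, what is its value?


The dataset has n = 10 elements.
Index = floor(10 * 60 / 100) = floor(600 / 100) = floor(6) = 6
Counting from index 0 in the sorted data, the element at index 6 is 65.
Final answer: 65


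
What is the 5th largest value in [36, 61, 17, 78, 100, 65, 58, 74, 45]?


Sort descending: [100, 78, 74, 65, 61, 58, 45, 36, 17]
The 5th element (1-indexed) is at index 4.
Value = 61
Final answer: 61


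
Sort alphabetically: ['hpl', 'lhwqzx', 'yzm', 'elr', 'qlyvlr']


Compare strings character by character (the first differing letter decides):
  'elr' < 'hpl' since 'e' < 'h' at position 1
  'hpl' < 'lhwqzx' since 'h' < 'l' at position 1
  'lhwqzx' < 'qlyvlr' since 'l' < 'q' at position 1
  'qlyvlr' < 'yzm' since 'q' < 'y' at position 1
Chaining these comparisons gives the alphabetical order.
Final answer: ['elr', 'hpl', 'lhwqzx', 'qlyvlr', 'yzm']


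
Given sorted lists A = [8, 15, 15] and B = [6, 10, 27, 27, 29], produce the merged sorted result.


List A: [8, 15, 15]
List B: [6, 10, 27, 27, 29]
Repeatedly compare the front elements and take the smaller:
  8 vs 6 -> take 6
  8 vs 10 -> take 8
  15 vs 10 -> take 10
  15 vs 27 -> take 15
  15 vs 27 -> take 15
  A is exhausted; append the rest of B: [27, 27, 29]
Final answer: [6, 8, 10, 15, 15, 27, 27, 29]


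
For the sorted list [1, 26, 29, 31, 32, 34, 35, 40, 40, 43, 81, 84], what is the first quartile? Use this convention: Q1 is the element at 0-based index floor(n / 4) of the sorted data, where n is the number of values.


The list has n = 12 elements.
Q1 index = floor(12 / 4) = floor(3) = 3
Counting from index 0 in the sorted data, the element at index 3 is 31.
Final answer: 31


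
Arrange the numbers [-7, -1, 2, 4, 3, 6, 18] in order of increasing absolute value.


Compute absolute values:
  |-7| = 7
  |-1| = 1
  |2| = 2
  |4| = 4
  |3| = 3
  |6| = 6
  |18| = 18
Absolute values in increasing order: 1 < 2 < 3 < 4 < 6 < 7 < 18
Listing the original numbers in that order gives the answer.
Final answer: [-1, 2, 3, 4, 6, -7, 18]


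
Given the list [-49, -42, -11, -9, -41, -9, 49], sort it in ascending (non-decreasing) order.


Original list: [-49, -42, -11, -9, -41, -9, 49]
Repeatedly take the smallest remaining element:
  Remaining [-49, -42, -11, -9, -41, -9, 49] -> smallest is -49
  Remaining [-42, -11, -9, -41, -9, 49] -> smallest is -42
  Remaining [-11, -9, -41, -9, 49] -> smallest is -41
  Remaining [-11, -9, -9, 49] -> smallest is -11
  Remaining [-9, -9, 49] -> smallest is -9
  Remaining [-9, 49] -> smallest is -9
  Remaining [49] -> smallest is 49
Collecting the picks in order gives the sorted list.
Final answer: [-49, -42, -41, -11, -9, -9, 49]


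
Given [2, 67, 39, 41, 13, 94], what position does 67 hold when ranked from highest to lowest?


Sort descending: [94, 67, 41, 39, 13, 2]
Find 67 in the sorted list.
67 is at position 2.
Final answer: 2


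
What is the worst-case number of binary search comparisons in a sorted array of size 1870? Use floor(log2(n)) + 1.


Binary search halves the search space each step.
Maximum comparisons = floor(log2(1870)) + 1
log2(1870) = 10.8688
floor(log2(1870)) = 10, so 10 + 1 = 11
Final answer: 11


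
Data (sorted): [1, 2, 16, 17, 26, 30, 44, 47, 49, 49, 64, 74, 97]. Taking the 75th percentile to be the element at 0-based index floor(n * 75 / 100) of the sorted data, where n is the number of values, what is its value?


The dataset has n = 13 elements.
Index = floor(13 * 75 / 100) = floor(975 / 100) = floor(9.75) = 9
Counting from index 0 in the sorted data, the element at index 9 is 49.
Final answer: 49


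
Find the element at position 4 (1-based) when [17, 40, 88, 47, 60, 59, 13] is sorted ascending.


Sort ascending: [13, 17, 40, 47, 59, 60, 88]
The 4th element (1-indexed) is at index 3.
Value = 47
Final answer: 47


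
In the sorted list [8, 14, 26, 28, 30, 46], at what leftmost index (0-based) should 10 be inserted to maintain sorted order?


List is sorted: [8, 14, 26, 28, 30, 46]
We need the leftmost position where 10 can be inserted, i.e. the first index whose element is >= 10 (or the end of the list if none is).
Binary search with low=0, high=6 (0-based indices):
  low=0, high=6, mid=3: a[3]=28 >= 10, so high = 3
  low=0, high=3, mid=1: a[1]=14 >= 10, so high = 1
  low=0, high=1, mid=0: a[0]=8 < 10, so low = 1
Now low = high = 1, so the insertion index is 1.
Final answer: 1


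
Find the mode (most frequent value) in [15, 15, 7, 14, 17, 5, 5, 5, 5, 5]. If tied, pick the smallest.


Count the frequency of each value:
  5 appears 5 time(s)
  7 appears 1 time(s)
  14 appears 1 time(s)
  15 appears 2 time(s)
  17 appears 1 time(s)
Maximum frequency is 5.
Only 5 reaches that frequency, so it is the mode.
Final answer: 5


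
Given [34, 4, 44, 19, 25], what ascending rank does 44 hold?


Sort ascending: [4, 19, 25, 34, 44]
Find 44 in the sorted list.
44 is at position 5 (1-indexed).
Final answer: 5


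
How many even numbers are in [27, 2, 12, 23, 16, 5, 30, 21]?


Check each element:
  27 is odd
  2 is even
  12 is even
  23 is odd
  16 is even
  5 is odd
  30 is even
  21 is odd
Evens: [2, 12, 16, 30]
Count of evens = 4
Final answer: 4


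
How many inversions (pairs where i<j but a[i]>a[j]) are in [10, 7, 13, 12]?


For each element, count the later elements that are smaller than it:
  10 (index 0): smaller elements after it = [7] -> 1
  7 (index 1): smaller elements after it = [] -> 0
  13 (index 2): smaller elements after it = [12] -> 1
Total inversions = 1 + 0 + 1 = 2
Final answer: 2


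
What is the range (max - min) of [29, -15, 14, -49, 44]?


Maximum value: 44
Minimum value: -49
Range = 44 - (-49) = 93
Final answer: 93


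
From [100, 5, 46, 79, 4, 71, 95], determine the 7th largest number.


Sort descending: [100, 95, 79, 71, 46, 5, 4]
The 7th element (1-indexed) is at index 6.
Value = 4
Final answer: 4


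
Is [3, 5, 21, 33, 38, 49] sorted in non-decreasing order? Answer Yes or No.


Check consecutive pairs:
  3 <= 5? True
  5 <= 21? True
  21 <= 33? True
  33 <= 38? True
  38 <= 49? True
Every consecutive pair is in order, so the list is non-decreasing.
Final answer: Yes


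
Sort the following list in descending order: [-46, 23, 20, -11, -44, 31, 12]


Original list: [-46, 23, 20, -11, -44, 31, 12]
Repeatedly take the largest remaining element:
  Remaining [-46, 23, 20, -11, -44, 31, 12] -> largest is 31
  Remaining [-46, 23, 20, -11, -44, 12] -> largest is 23
  Remaining [-46, 20, -11, -44, 12] -> largest is 20
  Remaining [-46, -11, -44, 12] -> largest is 12
  Remaining [-46, -11, -44] -> largest is -11
  Remaining [-46, -44] -> largest is -44
  Remaining [-46] -> largest is -46
Collecting the picks in order gives the descending list.
Final answer: [31, 23, 20, 12, -11, -44, -46]


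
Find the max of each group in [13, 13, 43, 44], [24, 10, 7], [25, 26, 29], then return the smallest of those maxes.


Find max of each group:
  Group 1: [13, 13, 43, 44] -> max = 44
  Group 2: [24, 10, 7] -> max = 24
  Group 3: [25, 26, 29] -> max = 29
Maxes: [44, 24, 29]
Minimum of maxes = 24
Final answer: 24


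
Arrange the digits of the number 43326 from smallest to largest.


The number 43326 has digits: 4, 3, 3, 2, 6
Sorted: 2, 3, 3, 4, 6
Joining the sorted digits gives the result.
Final answer: 23346


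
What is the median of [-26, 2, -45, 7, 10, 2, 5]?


First, sort the list: [-45, -26, 2, 2, 5, 7, 10]
The list has 7 elements (odd count).
The middle index is 3 (0-based), and the element there is 2.
Final answer: 2


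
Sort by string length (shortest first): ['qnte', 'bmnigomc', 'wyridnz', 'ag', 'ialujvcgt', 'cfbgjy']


Compute lengths:
  'qnte' has length 4
  'bmnigomc' has length 8
  'wyridnz' has length 7
  'ag' has length 2
  'ialujvcgt' has length 9
  'cfbgjy' has length 6
Lengths in increasing order: 2 < 4 < 6 < 7 < 8 < 9
Listing the words in that order gives the answer.
Final answer: ['ag', 'qnte', 'cfbgjy', 'wyridnz', 'bmnigomc', 'ialujvcgt']


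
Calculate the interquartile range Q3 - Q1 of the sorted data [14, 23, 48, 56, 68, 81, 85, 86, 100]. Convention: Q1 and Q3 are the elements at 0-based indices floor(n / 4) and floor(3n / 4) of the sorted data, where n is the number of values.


The data has n = 9 elements.
Q1 index = floor(9 / 4) = floor(2.25) = 2; Q3 index = floor(3 * 9 / 4) = floor(6.75) = 6
Q1 = element at index 2 = 48
Q3 = element at index 6 = 85
IQR = 85 - 48 = 37
Final answer: 37


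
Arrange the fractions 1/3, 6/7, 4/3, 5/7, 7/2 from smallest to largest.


Convert to decimal for comparison:
  1/3 = 0.3333
  6/7 = 0.8571
  4/3 = 1.3333
  5/7 = 0.7143
  7/2 = 3.5
Decimals in increasing order: 0.3333 < 0.7143 < 0.8571 < 1.3333 < 3.5
Writing each back as its fraction gives the sorted order.
Final answer: 1/3, 5/7, 6/7, 4/3, 7/2


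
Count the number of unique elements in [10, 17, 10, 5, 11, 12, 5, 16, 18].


List all unique values:
Distinct values: [5, 10, 11, 12, 16, 17, 18]
Count = 7
Final answer: 7


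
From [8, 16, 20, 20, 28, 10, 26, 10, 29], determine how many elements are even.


Check each element:
  8 is even
  16 is even
  20 is even
  20 is even
  28 is even
  10 is even
  26 is even
  10 is even
  29 is odd
Evens: [8, 16, 20, 20, 28, 10, 26, 10]
Count of evens = 8
Final answer: 8


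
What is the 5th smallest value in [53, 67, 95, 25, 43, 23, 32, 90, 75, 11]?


Sort ascending: [11, 23, 25, 32, 43, 53, 67, 75, 90, 95]
The 5th element (1-indexed) is at index 4.
Value = 43
Final answer: 43


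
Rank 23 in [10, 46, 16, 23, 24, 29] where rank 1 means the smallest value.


Sort ascending: [10, 16, 23, 24, 29, 46]
Find 23 in the sorted list.
23 is at position 3 (1-indexed).
Final answer: 3


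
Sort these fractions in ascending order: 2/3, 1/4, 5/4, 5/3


Convert to decimal for comparison:
  2/3 = 0.6667
  1/4 = 0.25
  5/4 = 1.25
  5/3 = 1.6667
Decimals in increasing order: 0.25 < 0.6667 < 1.25 < 1.6667
Writing each back as its fraction gives the sorted order.
Final answer: 1/4, 2/3, 5/4, 5/3


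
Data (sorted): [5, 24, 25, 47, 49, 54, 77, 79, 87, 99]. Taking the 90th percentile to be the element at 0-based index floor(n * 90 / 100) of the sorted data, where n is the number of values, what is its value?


The dataset has n = 10 elements.
Index = floor(10 * 90 / 100) = floor(900 / 100) = floor(9) = 9
Counting from index 0 in the sorted data, the element at index 9 is 99.
Final answer: 99


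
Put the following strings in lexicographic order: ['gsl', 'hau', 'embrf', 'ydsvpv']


Compare strings character by character (the first differing letter decides):
  'embrf' < 'gsl' since 'e' < 'g' at position 1
  'gsl' < 'hau' since 'g' < 'h' at position 1
  'hau' < 'ydsvpv' since 'h' < 'y' at position 1
Chaining these comparisons gives the alphabetical order.
Final answer: ['embrf', 'gsl', 'hau', 'ydsvpv']


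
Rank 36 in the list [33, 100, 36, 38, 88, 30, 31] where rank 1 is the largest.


Sort descending: [100, 88, 38, 36, 33, 31, 30]
Find 36 in the sorted list.
36 is at position 4.
Final answer: 4


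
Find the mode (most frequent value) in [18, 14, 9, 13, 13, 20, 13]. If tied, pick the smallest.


Count the frequency of each value:
  9 appears 1 time(s)
  13 appears 3 time(s)
  14 appears 1 time(s)
  18 appears 1 time(s)
  20 appears 1 time(s)
Maximum frequency is 3.
Only 13 reaches that frequency, so it is the mode.
Final answer: 13


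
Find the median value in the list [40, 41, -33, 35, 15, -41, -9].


First, sort the list: [-41, -33, -9, 15, 35, 40, 41]
The list has 7 elements (odd count).
The middle index is 3 (0-based), and the element there is 15.
Final answer: 15


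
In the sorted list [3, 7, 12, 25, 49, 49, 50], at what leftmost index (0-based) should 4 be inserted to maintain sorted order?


List is sorted: [3, 7, 12, 25, 49, 49, 50]
We need the leftmost position where 4 can be inserted, i.e. the first index whose element is >= 4 (or the end of the list if none is).
Binary search with low=0, high=7 (0-based indices):
  low=0, high=7, mid=3: a[3]=25 >= 4, so high = 3
  low=0, high=3, mid=1: a[1]=7 >= 4, so high = 1
  low=0, high=1, mid=0: a[0]=3 < 4, so low = 1
Now low = high = 1, so the insertion index is 1.
Final answer: 1


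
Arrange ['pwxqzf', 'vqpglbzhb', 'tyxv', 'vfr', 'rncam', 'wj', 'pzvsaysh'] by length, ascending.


Compute lengths:
  'pwxqzf' has length 6
  'vqpglbzhb' has length 9
  'tyxv' has length 4
  'vfr' has length 3
  'rncam' has length 5
  'wj' has length 2
  'pzvsaysh' has length 8
Lengths in increasing order: 2 < 3 < 4 < 5 < 6 < 8 < 9
Listing the words in that order gives the answer.
Final answer: ['wj', 'vfr', 'tyxv', 'rncam', 'pwxqzf', 'pzvsaysh', 'vqpglbzhb']


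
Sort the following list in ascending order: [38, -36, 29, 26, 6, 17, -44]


Original list: [38, -36, 29, 26, 6, 17, -44]
Repeatedly take the smallest remaining element:
  Remaining [38, -36, 29, 26, 6, 17, -44] -> smallest is -44
  Remaining [38, -36, 29, 26, 6, 17] -> smallest is -36
  Remaining [38, 29, 26, 6, 17] -> smallest is 6
  Remaining [38, 29, 26, 17] -> smallest is 17
  Remaining [38, 29, 26] -> smallest is 26
  Remaining [38, 29] -> smallest is 29
  Remaining [38] -> smallest is 38
Collecting the picks in order gives the sorted list.
Final answer: [-44, -36, 6, 17, 26, 29, 38]


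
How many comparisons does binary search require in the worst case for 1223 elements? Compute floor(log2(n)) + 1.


Binary search halves the search space each step.
Maximum comparisons = floor(log2(1223)) + 1
log2(1223) = 10.2562
floor(log2(1223)) = 10, so 10 + 1 = 11
Final answer: 11


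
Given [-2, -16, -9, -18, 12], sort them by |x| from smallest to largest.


Compute absolute values:
  |-2| = 2
  |-16| = 16
  |-9| = 9
  |-18| = 18
  |12| = 12
Absolute values in increasing order: 2 < 9 < 12 < 16 < 18
Listing the original numbers in that order gives the answer.
Final answer: [-2, -9, 12, -16, -18]


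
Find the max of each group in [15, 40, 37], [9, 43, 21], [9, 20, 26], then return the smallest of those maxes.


Find max of each group:
  Group 1: [15, 40, 37] -> max = 40
  Group 2: [9, 43, 21] -> max = 43
  Group 3: [9, 20, 26] -> max = 26
Maxes: [40, 43, 26]
Minimum of maxes = 26
Final answer: 26


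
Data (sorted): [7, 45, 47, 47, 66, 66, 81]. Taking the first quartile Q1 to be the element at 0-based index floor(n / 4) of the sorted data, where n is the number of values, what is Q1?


The list has n = 7 elements.
Q1 index = floor(7 / 4) = floor(1.75) = 1
Counting from index 0 in the sorted data, the element at index 1 is 45.
Final answer: 45


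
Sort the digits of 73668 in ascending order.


The number 73668 has digits: 7, 3, 6, 6, 8
Sorted: 3, 6, 6, 7, 8
Joining the sorted digits gives the result.
Final answer: 36678


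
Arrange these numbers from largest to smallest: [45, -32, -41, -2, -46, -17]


Original list: [45, -32, -41, -2, -46, -17]
Repeatedly take the largest remaining element:
  Remaining [45, -32, -41, -2, -46, -17] -> largest is 45
  Remaining [-32, -41, -2, -46, -17] -> largest is -2
  Remaining [-32, -41, -46, -17] -> largest is -17
  Remaining [-32, -41, -46] -> largest is -32
  Remaining [-41, -46] -> largest is -41
  Remaining [-46] -> largest is -46
Collecting the picks in order gives the descending list.
Final answer: [45, -2, -17, -32, -41, -46]


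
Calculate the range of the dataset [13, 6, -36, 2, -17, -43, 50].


Maximum value: 50
Minimum value: -43
Range = 50 - (-43) = 93
Final answer: 93


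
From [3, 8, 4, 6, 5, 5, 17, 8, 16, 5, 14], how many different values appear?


List all unique values:
Distinct values: [3, 4, 5, 6, 8, 14, 16, 17]
Count = 8
Final answer: 8


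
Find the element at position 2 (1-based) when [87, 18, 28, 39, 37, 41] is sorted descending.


Sort descending: [87, 41, 39, 37, 28, 18]
The 2nd element (1-indexed) is at index 1.
Value = 41
Final answer: 41


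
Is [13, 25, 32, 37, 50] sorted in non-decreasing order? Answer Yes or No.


Check consecutive pairs:
  13 <= 25? True
  25 <= 32? True
  32 <= 37? True
  37 <= 50? True
Every consecutive pair is in order, so the list is non-decreasing.
Final answer: Yes


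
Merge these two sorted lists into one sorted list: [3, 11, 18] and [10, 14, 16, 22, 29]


List A: [3, 11, 18]
List B: [10, 14, 16, 22, 29]
Repeatedly compare the front elements and take the smaller:
  3 vs 10 -> take 3
  11 vs 10 -> take 10
  11 vs 14 -> take 11
  18 vs 14 -> take 14
  18 vs 16 -> take 16
  18 vs 22 -> take 18
  A is exhausted; append the rest of B: [22, 29]
Final answer: [3, 10, 11, 14, 16, 18, 22, 29]


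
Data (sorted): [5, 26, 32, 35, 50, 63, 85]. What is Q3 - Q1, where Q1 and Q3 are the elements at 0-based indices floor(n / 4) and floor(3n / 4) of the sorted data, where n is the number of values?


The data has n = 7 elements.
Q1 index = floor(7 / 4) = floor(1.75) = 1; Q3 index = floor(3 * 7 / 4) = floor(5.25) = 5
Q1 = element at index 1 = 26
Q3 = element at index 5 = 63
IQR = 63 - 26 = 37
Final answer: 37


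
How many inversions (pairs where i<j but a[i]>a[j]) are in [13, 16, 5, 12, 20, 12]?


For each element, count the later elements that are smaller than it:
  13 (index 0): smaller elements after it = [5, 12, 12] -> 3
  16 (index 1): smaller elements after it = [5, 12, 12] -> 3
  5 (index 2): smaller elements after it = [] -> 0
  12 (index 3): smaller elements after it = [] -> 0
  20 (index 4): smaller elements after it = [12] -> 1
Total inversions = 3 + 3 + 0 + 0 + 1 = 7
Final answer: 7


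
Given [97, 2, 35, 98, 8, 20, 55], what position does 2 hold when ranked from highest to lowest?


Sort descending: [98, 97, 55, 35, 20, 8, 2]
Find 2 in the sorted list.
2 is at position 7.
Final answer: 7


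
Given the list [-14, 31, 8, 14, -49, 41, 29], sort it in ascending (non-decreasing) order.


Original list: [-14, 31, 8, 14, -49, 41, 29]
Repeatedly take the smallest remaining element:
  Remaining [-14, 31, 8, 14, -49, 41, 29] -> smallest is -49
  Remaining [-14, 31, 8, 14, 41, 29] -> smallest is -14
  Remaining [31, 8, 14, 41, 29] -> smallest is 8
  Remaining [31, 14, 41, 29] -> smallest is 14
  Remaining [31, 41, 29] -> smallest is 29
  Remaining [31, 41] -> smallest is 31
  Remaining [41] -> smallest is 41
Collecting the picks in order gives the sorted list.
Final answer: [-49, -14, 8, 14, 29, 31, 41]


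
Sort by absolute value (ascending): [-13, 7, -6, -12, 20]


Compute absolute values:
  |-13| = 13
  |7| = 7
  |-6| = 6
  |-12| = 12
  |20| = 20
Absolute values in increasing order: 6 < 7 < 12 < 13 < 20
Listing the original numbers in that order gives the answer.
Final answer: [-6, 7, -12, -13, 20]


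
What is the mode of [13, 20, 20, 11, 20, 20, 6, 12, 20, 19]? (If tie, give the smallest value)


Count the frequency of each value:
  6 appears 1 time(s)
  11 appears 1 time(s)
  12 appears 1 time(s)
  13 appears 1 time(s)
  19 appears 1 time(s)
  20 appears 5 time(s)
Maximum frequency is 5.
Only 20 reaches that frequency, so it is the mode.
Final answer: 20


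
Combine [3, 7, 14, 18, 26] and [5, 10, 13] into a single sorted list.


List A: [3, 7, 14, 18, 26]
List B: [5, 10, 13]
Repeatedly compare the front elements and take the smaller:
  3 vs 5 -> take 3
  7 vs 5 -> take 5
  7 vs 10 -> take 7
  14 vs 10 -> take 10
  14 vs 13 -> take 13
  B is exhausted; append the rest of A: [14, 18, 26]
Final answer: [3, 5, 7, 10, 13, 14, 18, 26]


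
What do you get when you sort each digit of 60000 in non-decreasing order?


The number 60000 has digits: 6, 0, 0, 0, 0
Sorted: 0, 0, 0, 0, 6
Joining the sorted digits gives the result.
Final answer: 00006


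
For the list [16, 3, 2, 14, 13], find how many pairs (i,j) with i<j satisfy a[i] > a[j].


For each element, count the later elements that are smaller than it:
  16 (index 0): smaller elements after it = [3, 2, 14, 13] -> 4
  3 (index 1): smaller elements after it = [2] -> 1
  2 (index 2): smaller elements after it = [] -> 0
  14 (index 3): smaller elements after it = [13] -> 1
Total inversions = 4 + 1 + 0 + 1 = 6
Final answer: 6


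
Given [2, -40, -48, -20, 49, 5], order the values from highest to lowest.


Original list: [2, -40, -48, -20, 49, 5]
Repeatedly take the largest remaining element:
  Remaining [2, -40, -48, -20, 49, 5] -> largest is 49
  Remaining [2, -40, -48, -20, 5] -> largest is 5
  Remaining [2, -40, -48, -20] -> largest is 2
  Remaining [-40, -48, -20] -> largest is -20
  Remaining [-40, -48] -> largest is -40
  Remaining [-48] -> largest is -48
Collecting the picks in order gives the descending list.
Final answer: [49, 5, 2, -20, -40, -48]


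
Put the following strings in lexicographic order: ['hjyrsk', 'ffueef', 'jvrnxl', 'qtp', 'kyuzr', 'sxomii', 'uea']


Compare strings character by character (the first differing letter decides):
  'ffueef' < 'hjyrsk' since 'f' < 'h' at position 1
  'hjyrsk' < 'jvrnxl' since 'h' < 'j' at position 1
  'jvrnxl' < 'kyuzr' since 'j' < 'k' at position 1
  'kyuzr' < 'qtp' since 'k' < 'q' at position 1
  'qtp' < 'sxomii' since 'q' < 's' at position 1
  'sxomii' < 'uea' since 's' < 'u' at position 1
Chaining these comparisons gives the alphabetical order.
Final answer: ['ffueef', 'hjyrsk', 'jvrnxl', 'kyuzr', 'qtp', 'sxomii', 'uea']


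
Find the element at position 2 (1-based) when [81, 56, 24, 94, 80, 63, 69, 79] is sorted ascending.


Sort ascending: [24, 56, 63, 69, 79, 80, 81, 94]
The 2nd element (1-indexed) is at index 1.
Value = 56
Final answer: 56


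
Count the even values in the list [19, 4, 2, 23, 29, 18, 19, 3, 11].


Check each element:
  19 is odd
  4 is even
  2 is even
  23 is odd
  29 is odd
  18 is even
  19 is odd
  3 is odd
  11 is odd
Evens: [4, 2, 18]
Count of evens = 3
Final answer: 3


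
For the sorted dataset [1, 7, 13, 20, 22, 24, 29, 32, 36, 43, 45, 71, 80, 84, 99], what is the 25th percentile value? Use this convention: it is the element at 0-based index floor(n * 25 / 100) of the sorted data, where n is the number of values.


The dataset has n = 15 elements.
Index = floor(15 * 25 / 100) = floor(375 / 100) = floor(3.75) = 3
Counting from index 0 in the sorted data, the element at index 3 is 20.
Final answer: 20


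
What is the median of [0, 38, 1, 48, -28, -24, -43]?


First, sort the list: [-43, -28, -24, 0, 1, 38, 48]
The list has 7 elements (odd count).
The middle index is 3 (0-based), and the element there is 0.
Final answer: 0


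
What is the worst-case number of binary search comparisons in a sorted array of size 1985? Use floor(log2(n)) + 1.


Binary search halves the search space each step.
Maximum comparisons = floor(log2(1985)) + 1
log2(1985) = 10.9549
floor(log2(1985)) = 10, so 10 + 1 = 11
Final answer: 11


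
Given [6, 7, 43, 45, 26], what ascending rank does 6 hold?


Sort ascending: [6, 7, 26, 43, 45]
Find 6 in the sorted list.
6 is at position 1 (1-indexed).
Final answer: 1


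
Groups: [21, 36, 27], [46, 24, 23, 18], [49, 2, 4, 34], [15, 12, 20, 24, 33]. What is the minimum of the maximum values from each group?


Find max of each group:
  Group 1: [21, 36, 27] -> max = 36
  Group 2: [46, 24, 23, 18] -> max = 46
  Group 3: [49, 2, 4, 34] -> max = 49
  Group 4: [15, 12, 20, 24, 33] -> max = 33
Maxes: [36, 46, 49, 33]
Minimum of maxes = 33
Final answer: 33


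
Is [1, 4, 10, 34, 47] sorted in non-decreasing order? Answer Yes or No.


Check consecutive pairs:
  1 <= 4? True
  4 <= 10? True
  10 <= 34? True
  34 <= 47? True
Every consecutive pair is in order, so the list is non-decreasing.
Final answer: Yes


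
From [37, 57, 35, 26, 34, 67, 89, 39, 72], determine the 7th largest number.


Sort descending: [89, 72, 67, 57, 39, 37, 35, 34, 26]
The 7th element (1-indexed) is at index 6.
Value = 35
Final answer: 35


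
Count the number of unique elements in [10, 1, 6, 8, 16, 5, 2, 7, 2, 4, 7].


List all unique values:
Distinct values: [1, 2, 4, 5, 6, 7, 8, 10, 16]
Count = 9
Final answer: 9


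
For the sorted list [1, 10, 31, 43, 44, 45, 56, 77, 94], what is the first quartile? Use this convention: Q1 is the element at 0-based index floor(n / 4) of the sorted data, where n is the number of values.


The list has n = 9 elements.
Q1 index = floor(9 / 4) = floor(2.25) = 2
Counting from index 0 in the sorted data, the element at index 2 is 31.
Final answer: 31


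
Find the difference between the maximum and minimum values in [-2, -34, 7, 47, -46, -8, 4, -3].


Maximum value: 47
Minimum value: -46
Range = 47 - (-46) = 93
Final answer: 93


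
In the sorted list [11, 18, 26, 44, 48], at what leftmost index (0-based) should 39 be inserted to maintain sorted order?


List is sorted: [11, 18, 26, 44, 48]
We need the leftmost position where 39 can be inserted, i.e. the first index whose element is >= 39 (or the end of the list if none is).
Binary search with low=0, high=5 (0-based indices):
  low=0, high=5, mid=2: a[2]=26 < 39, so low = 3
  low=3, high=5, mid=4: a[4]=48 >= 39, so high = 4
  low=3, high=4, mid=3: a[3]=44 >= 39, so high = 3
Now low = high = 3, so the insertion index is 3.
Final answer: 3


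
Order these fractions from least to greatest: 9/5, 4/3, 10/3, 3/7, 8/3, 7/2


Convert to decimal for comparison:
  9/5 = 1.8
  4/3 = 1.3333
  10/3 = 3.3333
  3/7 = 0.4286
  8/3 = 2.6667
  7/2 = 3.5
Decimals in increasing order: 0.4286 < 1.3333 < 1.8 < 2.6667 < 3.3333 < 3.5
Writing each back as its fraction gives the sorted order.
Final answer: 3/7, 4/3, 9/5, 8/3, 10/3, 7/2


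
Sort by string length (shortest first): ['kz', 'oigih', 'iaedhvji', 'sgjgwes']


Compute lengths:
  'kz' has length 2
  'oigih' has length 5
  'iaedhvji' has length 8
  'sgjgwes' has length 7
Lengths in increasing order: 2 < 5 < 7 < 8
Listing the words in that order gives the answer.
Final answer: ['kz', 'oigih', 'sgjgwes', 'iaedhvji']


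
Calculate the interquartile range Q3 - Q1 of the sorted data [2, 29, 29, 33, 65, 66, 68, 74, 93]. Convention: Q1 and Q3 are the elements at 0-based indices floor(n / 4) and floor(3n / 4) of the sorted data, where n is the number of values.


The data has n = 9 elements.
Q1 index = floor(9 / 4) = floor(2.25) = 2; Q3 index = floor(3 * 9 / 4) = floor(6.75) = 6
Q1 = element at index 2 = 29
Q3 = element at index 6 = 68
IQR = 68 - 29 = 39
Final answer: 39


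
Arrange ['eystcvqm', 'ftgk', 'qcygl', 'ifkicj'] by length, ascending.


Compute lengths:
  'eystcvqm' has length 8
  'ftgk' has length 4
  'qcygl' has length 5
  'ifkicj' has length 6
Lengths in increasing order: 4 < 5 < 6 < 8
Listing the words in that order gives the answer.
Final answer: ['ftgk', 'qcygl', 'ifkicj', 'eystcvqm']


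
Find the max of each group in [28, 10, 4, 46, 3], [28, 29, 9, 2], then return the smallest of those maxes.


Find max of each group:
  Group 1: [28, 10, 4, 46, 3] -> max = 46
  Group 2: [28, 29, 9, 2] -> max = 29
Maxes: [46, 29]
Minimum of maxes = 29
Final answer: 29


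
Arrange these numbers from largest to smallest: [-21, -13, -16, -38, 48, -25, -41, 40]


Original list: [-21, -13, -16, -38, 48, -25, -41, 40]
Repeatedly take the largest remaining element:
  Remaining [-21, -13, -16, -38, 48, -25, -41, 40] -> largest is 48
  Remaining [-21, -13, -16, -38, -25, -41, 40] -> largest is 40
  Remaining [-21, -13, -16, -38, -25, -41] -> largest is -13
  Remaining [-21, -16, -38, -25, -41] -> largest is -16
  Remaining [-21, -38, -25, -41] -> largest is -21
  Remaining [-38, -25, -41] -> largest is -25
  Remaining [-38, -41] -> largest is -38
  Remaining [-41] -> largest is -41
Collecting the picks in order gives the descending list.
Final answer: [48, 40, -13, -16, -21, -25, -38, -41]


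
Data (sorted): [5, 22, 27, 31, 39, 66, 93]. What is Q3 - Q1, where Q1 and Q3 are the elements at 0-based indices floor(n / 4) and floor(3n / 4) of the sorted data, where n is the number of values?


The data has n = 7 elements.
Q1 index = floor(7 / 4) = floor(1.75) = 1; Q3 index = floor(3 * 7 / 4) = floor(5.25) = 5
Q1 = element at index 1 = 22
Q3 = element at index 5 = 66
IQR = 66 - 22 = 44
Final answer: 44


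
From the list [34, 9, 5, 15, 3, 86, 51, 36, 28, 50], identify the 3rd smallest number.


Sort ascending: [3, 5, 9, 15, 28, 34, 36, 50, 51, 86]
The 3rd element (1-indexed) is at index 2.
Value = 9
Final answer: 9


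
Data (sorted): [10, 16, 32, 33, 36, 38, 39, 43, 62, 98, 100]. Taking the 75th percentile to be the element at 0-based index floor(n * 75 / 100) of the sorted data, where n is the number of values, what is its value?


The dataset has n = 11 elements.
Index = floor(11 * 75 / 100) = floor(825 / 100) = floor(8.25) = 8
Counting from index 0 in the sorted data, the element at index 8 is 62.
Final answer: 62


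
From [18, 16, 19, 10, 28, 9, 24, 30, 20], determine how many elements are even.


Check each element:
  18 is even
  16 is even
  19 is odd
  10 is even
  28 is even
  9 is odd
  24 is even
  30 is even
  20 is even
Evens: [18, 16, 10, 28, 24, 30, 20]
Count of evens = 7
Final answer: 7


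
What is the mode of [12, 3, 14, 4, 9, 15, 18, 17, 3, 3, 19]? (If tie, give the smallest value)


Count the frequency of each value:
  3 appears 3 time(s)
  4 appears 1 time(s)
  9 appears 1 time(s)
  12 appears 1 time(s)
  14 appears 1 time(s)
  15 appears 1 time(s)
  17 appears 1 time(s)
  18 appears 1 time(s)
  19 appears 1 time(s)
Maximum frequency is 3.
Only 3 reaches that frequency, so it is the mode.
Final answer: 3


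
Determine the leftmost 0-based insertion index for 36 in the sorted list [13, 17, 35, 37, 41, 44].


List is sorted: [13, 17, 35, 37, 41, 44]
We need the leftmost position where 36 can be inserted, i.e. the first index whose element is >= 36 (or the end of the list if none is).
Binary search with low=0, high=6 (0-based indices):
  low=0, high=6, mid=3: a[3]=37 >= 36, so high = 3
  low=0, high=3, mid=1: a[1]=17 < 36, so low = 2
  low=2, high=3, mid=2: a[2]=35 < 36, so low = 3
Now low = high = 3, so the insertion index is 3.
Final answer: 3


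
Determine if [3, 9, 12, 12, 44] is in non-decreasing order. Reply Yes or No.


Check consecutive pairs:
  3 <= 9? True
  9 <= 12? True
  12 <= 12? True
  12 <= 44? True
Every consecutive pair is in order, so the list is non-decreasing.
Final answer: Yes


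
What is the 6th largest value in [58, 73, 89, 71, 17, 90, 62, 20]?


Sort descending: [90, 89, 73, 71, 62, 58, 20, 17]
The 6th element (1-indexed) is at index 5.
Value = 58
Final answer: 58


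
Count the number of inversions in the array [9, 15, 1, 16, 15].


For each element, count the later elements that are smaller than it:
  9 (index 0): smaller elements after it = [1] -> 1
  15 (index 1): smaller elements after it = [1] -> 1
  1 (index 2): smaller elements after it = [] -> 0
  16 (index 3): smaller elements after it = [15] -> 1
Total inversions = 1 + 1 + 0 + 1 = 3
Final answer: 3


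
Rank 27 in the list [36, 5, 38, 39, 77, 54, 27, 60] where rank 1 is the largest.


Sort descending: [77, 60, 54, 39, 38, 36, 27, 5]
Find 27 in the sorted list.
27 is at position 7.
Final answer: 7


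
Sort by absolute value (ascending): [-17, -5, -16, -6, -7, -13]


Compute absolute values:
  |-17| = 17
  |-5| = 5
  |-16| = 16
  |-6| = 6
  |-7| = 7
  |-13| = 13
Absolute values in increasing order: 5 < 6 < 7 < 13 < 16 < 17
Listing the original numbers in that order gives the answer.
Final answer: [-5, -6, -7, -13, -16, -17]


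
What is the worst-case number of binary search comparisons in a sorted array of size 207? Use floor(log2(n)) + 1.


Binary search halves the search space each step.
Maximum comparisons = floor(log2(207)) + 1
log2(207) = 7.6935
floor(log2(207)) = 7, so 7 + 1 = 8
Final answer: 8


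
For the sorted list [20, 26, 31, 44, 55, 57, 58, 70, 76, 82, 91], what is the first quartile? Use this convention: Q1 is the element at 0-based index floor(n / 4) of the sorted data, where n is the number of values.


The list has n = 11 elements.
Q1 index = floor(11 / 4) = floor(2.75) = 2
Counting from index 0 in the sorted data, the element at index 2 is 31.
Final answer: 31


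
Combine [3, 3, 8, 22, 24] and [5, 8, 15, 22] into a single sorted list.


List A: [3, 3, 8, 22, 24]
List B: [5, 8, 15, 22]
Repeatedly compare the front elements and take the smaller:
  3 vs 5 -> take 3
  3 vs 5 -> take 3
  8 vs 5 -> take 5
  8 vs 8 -> take 8
  22 vs 8 -> take 8
  22 vs 15 -> take 15
  22 vs 22 -> take 22
  24 vs 22 -> take 22
  B is exhausted; append the rest of A: [24]
Final answer: [3, 3, 5, 8, 8, 15, 22, 22, 24]


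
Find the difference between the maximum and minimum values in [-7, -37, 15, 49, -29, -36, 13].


Maximum value: 49
Minimum value: -37
Range = 49 - (-37) = 86
Final answer: 86


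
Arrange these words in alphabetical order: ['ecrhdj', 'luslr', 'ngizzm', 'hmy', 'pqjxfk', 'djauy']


Compare strings character by character (the first differing letter decides):
  'djauy' < 'ecrhdj' since 'd' < 'e' at position 1
  'ecrhdj' < 'hmy' since 'e' < 'h' at position 1
  'hmy' < 'luslr' since 'h' < 'l' at position 1
  'luslr' < 'ngizzm' since 'l' < 'n' at position 1
  'ngizzm' < 'pqjxfk' since 'n' < 'p' at position 1
Chaining these comparisons gives the alphabetical order.
Final answer: ['djauy', 'ecrhdj', 'hmy', 'luslr', 'ngizzm', 'pqjxfk']


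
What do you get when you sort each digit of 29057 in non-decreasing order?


The number 29057 has digits: 2, 9, 0, 5, 7
Sorted: 0, 2, 5, 7, 9
Joining the sorted digits gives the result.
Final answer: 02579


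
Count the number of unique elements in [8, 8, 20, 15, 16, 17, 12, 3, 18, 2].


List all unique values:
Distinct values: [2, 3, 8, 12, 15, 16, 17, 18, 20]
Count = 9
Final answer: 9


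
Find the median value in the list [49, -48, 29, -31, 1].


First, sort the list: [-48, -31, 1, 29, 49]
The list has 5 elements (odd count).
The middle index is 2 (0-based), and the element there is 1.
Final answer: 1


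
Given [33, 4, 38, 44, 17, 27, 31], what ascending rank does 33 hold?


Sort ascending: [4, 17, 27, 31, 33, 38, 44]
Find 33 in the sorted list.
33 is at position 5 (1-indexed).
Final answer: 5


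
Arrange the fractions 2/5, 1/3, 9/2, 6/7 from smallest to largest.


Convert to decimal for comparison:
  2/5 = 0.4
  1/3 = 0.3333
  9/2 = 4.5
  6/7 = 0.8571
Decimals in increasing order: 0.3333 < 0.4 < 0.8571 < 4.5
Writing each back as its fraction gives the sorted order.
Final answer: 1/3, 2/5, 6/7, 9/2


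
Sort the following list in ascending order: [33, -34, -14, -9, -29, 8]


Original list: [33, -34, -14, -9, -29, 8]
Repeatedly take the smallest remaining element:
  Remaining [33, -34, -14, -9, -29, 8] -> smallest is -34
  Remaining [33, -14, -9, -29, 8] -> smallest is -29
  Remaining [33, -14, -9, 8] -> smallest is -14
  Remaining [33, -9, 8] -> smallest is -9
  Remaining [33, 8] -> smallest is 8
  Remaining [33] -> smallest is 33
Collecting the picks in order gives the sorted list.
Final answer: [-34, -29, -14, -9, 8, 33]


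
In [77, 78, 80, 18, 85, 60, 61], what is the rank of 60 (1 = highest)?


Sort descending: [85, 80, 78, 77, 61, 60, 18]
Find 60 in the sorted list.
60 is at position 6.
Final answer: 6


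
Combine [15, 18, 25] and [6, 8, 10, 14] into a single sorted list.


List A: [15, 18, 25]
List B: [6, 8, 10, 14]
Repeatedly compare the front elements and take the smaller:
  15 vs 6 -> take 6
  15 vs 8 -> take 8
  15 vs 10 -> take 10
  15 vs 14 -> take 14
  B is exhausted; append the rest of A: [15, 18, 25]
Final answer: [6, 8, 10, 14, 15, 18, 25]


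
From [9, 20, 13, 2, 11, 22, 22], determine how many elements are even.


Check each element:
  9 is odd
  20 is even
  13 is odd
  2 is even
  11 is odd
  22 is even
  22 is even
Evens: [20, 2, 22, 22]
Count of evens = 4
Final answer: 4
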